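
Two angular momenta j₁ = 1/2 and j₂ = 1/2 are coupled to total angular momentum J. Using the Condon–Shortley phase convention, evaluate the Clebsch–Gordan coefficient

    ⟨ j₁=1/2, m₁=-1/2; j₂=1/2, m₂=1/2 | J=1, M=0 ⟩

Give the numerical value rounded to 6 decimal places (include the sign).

+0.707107

triangle: 0!·1!·1!/3! = 1/6
(j±m)!: 0!·1!·1!·0!·1!·1! = 1
prefactor² = (2J+1)·Δ·N² = 1/2
  k=0: +1/(0!·0!·1!·1!·0!·0!) = 1
Σ = 1  ⇒  CG² = 1/2·1² = 1/2
CG = +√(1/2) = +0.707107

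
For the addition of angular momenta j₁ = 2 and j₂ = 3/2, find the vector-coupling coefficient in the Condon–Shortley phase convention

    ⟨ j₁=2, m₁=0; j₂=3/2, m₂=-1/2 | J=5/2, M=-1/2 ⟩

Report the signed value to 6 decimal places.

+0.292770

√[6·1!3!2!/7! · 2!2!1!2!2!3!] = √(48/35)
  +(−1)^0/∏(0,1,2,1,1,1)! = 1/2  (running 1/2)
  +(−1)^1/∏(1,0,1,0,2,2)! = -1/4  (running 1/4)
⟨..|..⟩ = √(48/35)·(1/4) = +0.292770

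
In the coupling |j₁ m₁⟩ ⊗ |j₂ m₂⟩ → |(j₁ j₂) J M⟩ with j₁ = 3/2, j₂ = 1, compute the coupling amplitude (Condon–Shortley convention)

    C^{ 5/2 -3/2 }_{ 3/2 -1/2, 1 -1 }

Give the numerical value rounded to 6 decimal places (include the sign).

+√(3/5) ≈ +0.774597

j₁+j₂−J=0  J+j₁−j₂=3  J−j₁+j₂=2  j₁+j₂+J+1=6
(j₁±m₁, j₂±m₂, J±M) = (1,2,0,2,1,4)
P² = 48/5
sum k=0..0:
  [0] +1/4 = 1/4
S = 1/4
C² = P²·S² = 3/5 ; C = +0.774597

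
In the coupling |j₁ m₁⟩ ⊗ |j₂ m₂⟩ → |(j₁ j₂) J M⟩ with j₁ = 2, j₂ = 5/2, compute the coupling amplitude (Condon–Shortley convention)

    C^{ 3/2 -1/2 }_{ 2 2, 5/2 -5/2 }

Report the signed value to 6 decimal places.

+√(8/21) ≈ +0.617213

j₁+j₂−J=3  J+j₁−j₂=1  J−j₁+j₂=2  j₁+j₂+J+1=7
(j₁±m₁, j₂±m₂, J±M) = (4,0,0,5,1,2)
P² = 384/7
sum k=0..0:
  [0] +1/12 = 1/12
S = 1/12
C² = P²·S² = 8/21 ; C = +0.617213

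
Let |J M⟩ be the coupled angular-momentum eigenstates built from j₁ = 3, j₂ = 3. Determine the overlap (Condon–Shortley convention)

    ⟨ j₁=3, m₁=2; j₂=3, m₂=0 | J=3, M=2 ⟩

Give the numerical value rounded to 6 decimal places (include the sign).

j₁+j₂−J=3  J+j₁−j₂=3  J−j₁+j₂=3  j₁+j₂+J+1=10
(j₁±m₁, j₂±m₂, J±M) = (5,1,3,3,5,1)
P² = 216
sum k=0..1:
  [0] +1/72 = 1/72
  [1] −1/24 = -1/24
S = -1/36
C² = P²·S² = 1/6 ; C = -0.408248

−√(1/6) = -0.408248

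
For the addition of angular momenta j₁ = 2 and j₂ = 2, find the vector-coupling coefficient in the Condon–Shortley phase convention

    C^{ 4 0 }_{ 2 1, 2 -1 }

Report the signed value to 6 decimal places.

triangle: 0!·4!·4!/9! = 576/362880
(j±m)!: 3!·1!·1!·3!·4!·4! = 20736
prefactor² = (2J+1)·Δ·N² = 10368/35
  k=0: +1/(0!·0!·1!·1!·3!·3!) = 1/36
Σ = 1/36  ⇒  CG² = 10368/35·1/36² = 8/35
CG = +√(8/35) = +0.478091

+√(8/35) = +0.478091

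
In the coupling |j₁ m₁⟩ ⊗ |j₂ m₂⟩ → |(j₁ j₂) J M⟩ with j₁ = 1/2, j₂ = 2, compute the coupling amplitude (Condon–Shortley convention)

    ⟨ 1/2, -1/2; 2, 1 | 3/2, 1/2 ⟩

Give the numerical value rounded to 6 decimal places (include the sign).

triangle: 1!*0!*3!/5! = 6/120
(j±m)!: 0!*1!*3!*1!*2!*1! = 12
prefactor² = (2J+1)*Δ*N² = 12/5
  k=1: −1/(1!*0!*0!*2!*0!*1!) = -1/2
Σ = -1/2  ⇒  CG² = 12/5*(-1/2)² = 3/5
CG = −√(3/5) = -0.774597

−√(3/5) = -0.774597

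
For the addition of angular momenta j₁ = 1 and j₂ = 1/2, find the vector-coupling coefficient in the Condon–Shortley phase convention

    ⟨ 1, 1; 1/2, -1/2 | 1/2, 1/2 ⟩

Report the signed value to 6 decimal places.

+0.816497

j₁+j₂−J=1  J+j₁−j₂=1  J−j₁+j₂=0  j₁+j₂+J+1=3
(j₁±m₁, j₂±m₂, J±M) = (2,0,0,1,1,0)
P² = 2/3
sum k=0..0:
  [0] +1/1 = 1
S = 1
C² = P²·S² = 2/3 ; C = +0.816497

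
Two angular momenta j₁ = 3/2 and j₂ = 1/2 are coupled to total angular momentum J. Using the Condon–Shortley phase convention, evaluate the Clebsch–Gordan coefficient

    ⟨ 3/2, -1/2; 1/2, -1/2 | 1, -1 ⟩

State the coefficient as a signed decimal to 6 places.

+0.500000

√[3·1!2!0!/4! · 1!2!0!1!0!2!] = √(1)
  +(−1)^0/∏(0,1,2,0,0,0)! = 1/2  (running 1/2)
⟨..|..⟩ = √(1)·(1/2) = +0.500000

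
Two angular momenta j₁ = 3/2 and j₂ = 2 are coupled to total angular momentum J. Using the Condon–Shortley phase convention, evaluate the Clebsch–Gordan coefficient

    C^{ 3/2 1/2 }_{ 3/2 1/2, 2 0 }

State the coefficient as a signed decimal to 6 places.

-0.447214

j₁+j₂−J=2  J+j₁−j₂=1  J−j₁+j₂=2  j₁+j₂+J+1=6
(j₁±m₁, j₂±m₂, J±M) = (2,1,2,2,2,1)
P² = 16/45
sum k=0..1:
  [0] +1/4 = 1/4
  [1] −1/1 = -1
S = -3/4
C² = P²·S² = 1/5 ; C = -0.447214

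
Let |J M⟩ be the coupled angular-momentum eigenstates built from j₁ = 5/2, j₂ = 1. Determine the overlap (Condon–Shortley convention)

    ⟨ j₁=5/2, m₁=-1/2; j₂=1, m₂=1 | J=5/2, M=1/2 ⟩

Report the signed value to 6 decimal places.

-0.717137  (= −√(18/35))

triangle: 1!·4!·1!/7! = 24/5040
(j±m)!: 2!·3!·2!·0!·3!·2! = 288
prefactor² = (2J+1)·Δ·N² = 288/35
  k=1: −1/(1!·0!·2!·1!·2!·0!) = -1/4
Σ = -1/4  ⇒  CG² = 288/35·(-1/4)² = 18/35
CG = −√(18/35) = -0.717137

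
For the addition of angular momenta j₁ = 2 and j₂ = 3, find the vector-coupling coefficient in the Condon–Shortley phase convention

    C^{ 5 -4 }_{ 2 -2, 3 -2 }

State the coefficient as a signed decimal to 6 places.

+√(3/5) = +0.774597

triangle: 0!·4!·6!/11! = 17280/39916800
(j±m)!: 0!·4!·1!·5!·1!·9! = 1045094400
prefactor² = (2J+1)·Δ·N² = 4976640
  k=0: +1/(0!·0!·4!·1!·0!·5!) = 1/2880
Σ = 1/2880  ⇒  CG² = 4976640·1/2880² = 3/5
CG = +√(3/5) = +0.774597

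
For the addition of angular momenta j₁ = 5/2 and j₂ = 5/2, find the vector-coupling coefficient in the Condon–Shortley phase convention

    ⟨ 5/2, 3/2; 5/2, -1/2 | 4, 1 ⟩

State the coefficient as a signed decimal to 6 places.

+0.597614

j₁+j₂−J=1  J+j₁−j₂=4  J−j₁+j₂=4  j₁+j₂+J+1=10
(j₁±m₁, j₂±m₂, J±M) = (4,1,2,3,5,3)
P² = 10368/35
sum k=0..1:
  [0] +1/24 = 1/24
  [1] −1/144 = -1/144
S = 5/144
C² = P²·S² = 5/14 ; C = +0.597614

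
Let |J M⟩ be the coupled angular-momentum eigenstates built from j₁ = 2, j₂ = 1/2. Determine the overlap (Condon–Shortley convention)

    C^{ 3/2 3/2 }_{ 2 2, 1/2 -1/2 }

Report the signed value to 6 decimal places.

j₁+j₂−J=1  J+j₁−j₂=3  J−j₁+j₂=0  j₁+j₂+J+1=5
(j₁±m₁, j₂±m₂, J±M) = (4,0,0,1,3,0)
P² = 144/5
sum k=0..0:
  [0] +1/6 = 1/6
S = 1/6
C² = P²·S² = 4/5 ; C = +0.894427

+√(4/5) = +0.894427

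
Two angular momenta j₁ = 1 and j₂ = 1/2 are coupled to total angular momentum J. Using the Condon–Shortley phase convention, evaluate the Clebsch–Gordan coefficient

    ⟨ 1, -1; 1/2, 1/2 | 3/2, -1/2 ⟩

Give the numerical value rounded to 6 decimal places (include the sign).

triangle: 0!*2!*1!/4! = 2/24
(j±m)!: 0!*2!*1!*0!*1!*2! = 4
prefactor² = (2J+1)*Δ*N² = 4/3
  k=0: +1/(0!*0!*2!*1!*0!*0!) = 1/2
Σ = 1/2  ⇒  CG² = 4/3*1/2² = 1/3
CG = +√(1/3) = +0.577350

+√(1/3) ≈ +0.577350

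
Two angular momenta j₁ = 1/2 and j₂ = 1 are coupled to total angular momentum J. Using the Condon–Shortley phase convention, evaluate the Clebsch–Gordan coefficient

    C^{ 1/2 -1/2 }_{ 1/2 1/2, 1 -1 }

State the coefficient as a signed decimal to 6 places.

√[2·1!0!1!/3! · 1!0!0!2!0!1!] = √(2/3)
  +(−1)^0/∏(0,1,0,0,0,1)! = 1  (running 1)
⟨..|..⟩ = √(2/3)·(1) = +0.816497

+√(2/3) ≈ +0.816497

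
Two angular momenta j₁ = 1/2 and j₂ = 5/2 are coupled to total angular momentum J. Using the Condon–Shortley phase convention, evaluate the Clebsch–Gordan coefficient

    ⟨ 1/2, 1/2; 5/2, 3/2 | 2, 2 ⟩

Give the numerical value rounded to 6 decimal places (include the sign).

j₁+j₂−J=1  J+j₁−j₂=0  J−j₁+j₂=4  j₁+j₂+J+1=6
(j₁±m₁, j₂±m₂, J±M) = (1,0,4,1,4,0)
P² = 96
sum k=0..0:
  [0] +1/24 = 1/24
S = 1/24
C² = P²·S² = 1/6 ; C = +0.408248

+0.408248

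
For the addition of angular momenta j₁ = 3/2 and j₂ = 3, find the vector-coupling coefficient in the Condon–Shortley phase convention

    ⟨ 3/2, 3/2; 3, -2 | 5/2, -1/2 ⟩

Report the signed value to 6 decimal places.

j₁+j₂−J=2  J+j₁−j₂=1  J−j₁+j₂=4  j₁+j₂+J+1=8
(j₁±m₁, j₂±m₂, J±M) = (3,0,1,5,2,3)
P² = 432/7
sum k=0..0:
  [0] +1/12 = 1/12
S = 1/12
C² = P²·S² = 3/7 ; C = +0.654654

+0.654654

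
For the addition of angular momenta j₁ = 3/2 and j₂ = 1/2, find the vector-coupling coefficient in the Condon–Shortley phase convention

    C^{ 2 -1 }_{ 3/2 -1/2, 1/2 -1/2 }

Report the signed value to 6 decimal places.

j₁+j₂−J=0  J+j₁−j₂=3  J−j₁+j₂=1  j₁+j₂+J+1=5
(j₁±m₁, j₂±m₂, J±M) = (1,2,0,1,1,3)
P² = 3
sum k=0..0:
  [0] +1/2 = 1/2
S = 1/2
C² = P²·S² = 3/4 ; C = +0.866025

+√(3/4) ≈ +0.866025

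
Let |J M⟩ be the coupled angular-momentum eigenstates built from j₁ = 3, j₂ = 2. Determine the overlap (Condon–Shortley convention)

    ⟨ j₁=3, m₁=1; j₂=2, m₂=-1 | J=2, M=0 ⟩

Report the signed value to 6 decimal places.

−√(1/7) ≈ -0.377964

√[5·3!3!1!/8! · 4!2!1!3!2!2!] = √(36/7)
  +(−1)^0/∏(0,3,2,1,1,0)! = 1/12  (running 1/12)
  +(−1)^1/∏(1,2,1,0,2,1)! = -1/4  (running -1/6)
⟨..|..⟩ = √(36/7)·(-1/6) = -0.377964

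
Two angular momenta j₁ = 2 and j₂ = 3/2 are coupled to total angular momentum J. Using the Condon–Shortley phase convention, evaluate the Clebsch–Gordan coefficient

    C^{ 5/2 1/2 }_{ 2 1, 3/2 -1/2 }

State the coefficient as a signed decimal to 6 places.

+√(5/14) ≈ +0.597614

triangle: 1!*3!*2!/7! = 12/5040
(j±m)!: 3!*1!*1!*2!*3!*2! = 144
prefactor² = (2J+1)*Δ*N² = 72/35
  k=0: +1/(0!*1!*1!*1!*2!*1!) = 1/2
  k=1: −1/(1!*0!*0!*0!*3!*2!) = -1/12
Σ = 5/12  ⇒  CG² = 72/35*5/12² = 5/14
CG = +√(5/14) = +0.597614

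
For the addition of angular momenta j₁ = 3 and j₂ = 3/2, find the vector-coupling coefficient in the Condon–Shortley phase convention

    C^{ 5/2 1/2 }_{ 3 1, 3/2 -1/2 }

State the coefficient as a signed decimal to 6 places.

j₁+j₂−J=2  J+j₁−j₂=4  J−j₁+j₂=1  j₁+j₂+J+1=8
(j₁±m₁, j₂±m₂, J±M) = (4,2,1,2,3,2)
P² = 288/35
sum k=0..1:
  [0] +1/8 = 1/8
  [1] −1/6 = -1/6
S = -1/24
C² = P²·S² = 1/70 ; C = -0.119523

−√(1/70) = -0.119523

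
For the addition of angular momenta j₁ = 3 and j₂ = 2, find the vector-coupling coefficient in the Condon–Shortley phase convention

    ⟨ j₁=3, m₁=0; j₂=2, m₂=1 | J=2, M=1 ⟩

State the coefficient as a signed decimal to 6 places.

triangle: 3!*3!*1!/8! = 36/40320
(j±m)!: 3!*3!*3!*1!*3!*1! = 1296
prefactor² = (2J+1)*Δ*N² = 81/14
  k=2: +1/(2!*1!*1!*1!*2!*0!) = 1/4
  k=3: −1/(3!*0!*0!*0!*3!*1!) = -1/36
Σ = 2/9  ⇒  CG² = 81/14*2/9² = 2/7
CG = +√(2/7) = +0.534522

+√(2/7) ≈ +0.534522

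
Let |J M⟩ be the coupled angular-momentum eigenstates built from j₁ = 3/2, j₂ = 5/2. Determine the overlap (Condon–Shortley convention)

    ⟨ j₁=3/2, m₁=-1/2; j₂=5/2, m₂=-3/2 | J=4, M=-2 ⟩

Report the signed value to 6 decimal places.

√[9·0!3!5!/9! · 1!2!1!4!2!6!] = √(8640/7)
  +(−1)^0/∏(0,0,2,1,1,4)! = 1/48  (running 1/48)
⟨..|..⟩ = √(8640/7)·(1/48) = +0.731925

+√(15/28) ≈ +0.731925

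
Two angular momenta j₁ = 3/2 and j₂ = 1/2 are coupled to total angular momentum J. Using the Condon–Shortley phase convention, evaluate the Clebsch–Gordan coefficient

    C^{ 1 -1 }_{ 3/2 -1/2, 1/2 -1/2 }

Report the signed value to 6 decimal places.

triangle: 1!*2!*0!/4! = 2/24
(j±m)!: 1!*2!*0!*1!*0!*2! = 4
prefactor² = (2J+1)*Δ*N² = 1
  k=0: +1/(0!*1!*2!*0!*0!*0!) = 1/2
Σ = 1/2  ⇒  CG² = 1*1/2² = 1/4
CG = +√(1/4) = +0.500000

+√(1/4) ≈ +0.500000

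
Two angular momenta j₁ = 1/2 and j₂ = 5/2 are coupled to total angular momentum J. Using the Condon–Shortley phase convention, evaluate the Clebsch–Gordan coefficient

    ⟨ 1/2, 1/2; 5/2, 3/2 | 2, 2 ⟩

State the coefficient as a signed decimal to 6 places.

j₁+j₂−J=1  J+j₁−j₂=0  J−j₁+j₂=4  j₁+j₂+J+1=6
(j₁±m₁, j₂±m₂, J±M) = (1,0,4,1,4,0)
P² = 96
sum k=0..0:
  [0] +1/24 = 1/24
S = 1/24
C² = P²·S² = 1/6 ; C = +0.408248

+√(1/6) = +0.408248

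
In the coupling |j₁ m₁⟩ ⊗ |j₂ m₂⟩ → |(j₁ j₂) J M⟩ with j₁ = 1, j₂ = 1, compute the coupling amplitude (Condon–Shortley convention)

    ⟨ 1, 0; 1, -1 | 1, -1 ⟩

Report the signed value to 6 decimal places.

triangle: 1!·1!·1!/4! = 1/24
(j±m)!: 1!·1!·0!·2!·0!·2! = 4
prefactor² = (2J+1)·Δ·N² = 1/2
  k=0: +1/(0!·1!·1!·0!·0!·1!) = 1
Σ = 1  ⇒  CG² = 1/2·1² = 1/2
CG = +√(1/2) = +0.707107

+0.707107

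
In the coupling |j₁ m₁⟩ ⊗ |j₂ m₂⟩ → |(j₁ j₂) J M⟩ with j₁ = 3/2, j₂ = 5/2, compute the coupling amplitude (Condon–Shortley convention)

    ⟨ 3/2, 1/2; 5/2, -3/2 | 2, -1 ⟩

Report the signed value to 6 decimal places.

+0.154303  (= +√(1/42))

triangle: 2!·1!·3!/7! = 12/5040
(j±m)!: 2!·1!·1!·4!·1!·3! = 288
prefactor² = (2J+1)·Δ·N² = 24/7
  k=0: +1/(0!·2!·1!·1!·0!·2!) = 1/4
  k=1: −1/(1!·1!·0!·0!·1!·3!) = -1/6
Σ = 1/12  ⇒  CG² = 24/7·1/12² = 1/42
CG = +√(1/42) = +0.154303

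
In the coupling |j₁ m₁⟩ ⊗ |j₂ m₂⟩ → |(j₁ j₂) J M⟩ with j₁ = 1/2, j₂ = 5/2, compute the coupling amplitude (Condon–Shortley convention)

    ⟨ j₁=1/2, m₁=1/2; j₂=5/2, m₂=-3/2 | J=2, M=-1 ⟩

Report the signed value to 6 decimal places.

triangle: 1!·0!·4!/6! = 24/720
(j±m)!: 1!·0!·1!·4!·1!·3! = 144
prefactor² = (2J+1)·Δ·N² = 24
  k=0: +1/(0!·1!·0!·1!·0!·3!) = 1/6
Σ = 1/6  ⇒  CG² = 24·1/6² = 2/3
CG = +√(2/3) = +0.816497

+0.816497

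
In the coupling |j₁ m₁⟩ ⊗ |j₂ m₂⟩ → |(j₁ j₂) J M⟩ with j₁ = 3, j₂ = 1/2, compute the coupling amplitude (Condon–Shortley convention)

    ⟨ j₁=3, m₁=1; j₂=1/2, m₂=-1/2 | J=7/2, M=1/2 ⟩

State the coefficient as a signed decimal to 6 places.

+0.654654  (= +√(3/7))

j₁+j₂−J=0  J+j₁−j₂=6  J−j₁+j₂=1  j₁+j₂+J+1=8
(j₁±m₁, j₂±m₂, J±M) = (4,2,0,1,4,3)
P² = 6912/7
sum k=0..0:
  [0] +1/48 = 1/48
S = 1/48
C² = P²·S² = 3/7 ; C = +0.654654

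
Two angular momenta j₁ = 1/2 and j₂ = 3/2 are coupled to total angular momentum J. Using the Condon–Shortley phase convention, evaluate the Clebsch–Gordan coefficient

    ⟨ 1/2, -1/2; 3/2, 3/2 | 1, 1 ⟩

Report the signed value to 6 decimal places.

√[3·1!0!2!/4! · 0!1!3!0!2!0!] = √(3)
  +(−1)^1/∏(1,0,0,2,0,0)! = -1/2  (running -1/2)
⟨..|..⟩ = √(3)·(-1/2) = -0.866025

-0.866025  (= −√(3/4))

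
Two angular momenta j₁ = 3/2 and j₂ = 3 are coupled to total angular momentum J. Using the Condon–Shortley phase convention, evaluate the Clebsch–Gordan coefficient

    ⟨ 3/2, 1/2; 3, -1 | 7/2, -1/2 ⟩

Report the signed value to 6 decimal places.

+√(2/7) ≈ +0.534522

j₁+j₂−J=1  J+j₁−j₂=2  J−j₁+j₂=5  j₁+j₂+J+1=9
(j₁±m₁, j₂±m₂, J±M) = (2,1,2,4,3,4)
P² = 512/7
sum k=0..1:
  [0] +1/12 = 1/12
  [1] −1/48 = -1/48
S = 1/16
C² = P²·S² = 2/7 ; C = +0.534522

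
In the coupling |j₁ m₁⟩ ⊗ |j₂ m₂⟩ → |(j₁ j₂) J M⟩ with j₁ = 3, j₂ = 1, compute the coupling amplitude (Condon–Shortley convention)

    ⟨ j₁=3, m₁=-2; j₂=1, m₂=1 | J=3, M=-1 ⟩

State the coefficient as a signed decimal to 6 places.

√[7·1!5!1!/8! · 1!5!2!0!2!4!] = √(240)
  +(−1)^1/∏(1,0,4,1,1,0)! = -1/24  (running -1/24)
⟨..|..⟩ = √(240)·(-1/24) = -0.645497

-0.645497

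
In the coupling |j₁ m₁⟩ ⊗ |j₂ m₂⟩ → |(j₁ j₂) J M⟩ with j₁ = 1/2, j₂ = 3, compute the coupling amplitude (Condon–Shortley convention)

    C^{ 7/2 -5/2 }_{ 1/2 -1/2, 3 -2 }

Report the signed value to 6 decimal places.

√[8·0!1!6!/8! · 0!1!1!5!1!6!] = √(86400/7)
  +(−1)^0/∏(0,0,1,1,0,5)! = 1/120  (running 1/120)
⟨..|..⟩ = √(86400/7)·(1/120) = +0.925820

+√(6/7) ≈ +0.925820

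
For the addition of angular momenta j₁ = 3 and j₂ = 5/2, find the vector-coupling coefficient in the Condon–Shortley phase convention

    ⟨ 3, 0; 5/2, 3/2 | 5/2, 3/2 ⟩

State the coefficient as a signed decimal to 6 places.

triangle: 3!·3!·2!/9! = 72/362880
(j±m)!: 3!·3!·4!·1!·4!·1! = 20736
prefactor² = (2J+1)·Δ·N² = 864/35
  k=2: +1/(2!·1!·1!·2!·2!·0!) = 1/8
  k=3: −1/(3!·0!·0!·1!·3!·1!) = -1/36
Σ = 7/72  ⇒  CG² = 864/35·7/72² = 7/30
CG = +√(7/30) = +0.483046

+0.483046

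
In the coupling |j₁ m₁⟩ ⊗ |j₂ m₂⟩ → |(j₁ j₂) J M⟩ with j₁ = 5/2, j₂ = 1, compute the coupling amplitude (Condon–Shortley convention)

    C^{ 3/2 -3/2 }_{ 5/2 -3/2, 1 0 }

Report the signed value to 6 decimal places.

−√(4/15) = -0.516398

√[4·2!3!0!/6! · 1!4!1!1!0!3!] = √(48/5)
  +(−1)^1/∏(1,1,3,0,0,0)! = -1/6  (running -1/6)
⟨..|..⟩ = √(48/5)·(-1/6) = -0.516398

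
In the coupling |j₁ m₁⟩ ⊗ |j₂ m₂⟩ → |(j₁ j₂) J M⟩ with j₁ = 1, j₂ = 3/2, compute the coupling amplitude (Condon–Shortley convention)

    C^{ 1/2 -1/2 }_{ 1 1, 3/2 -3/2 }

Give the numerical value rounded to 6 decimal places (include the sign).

triangle: 2!·0!·1!/4! = 2/24
(j±m)!: 2!·0!·0!·3!·0!·1! = 12
prefactor² = (2J+1)·Δ·N² = 2
  k=0: +1/(0!·2!·0!·0!·0!·1!) = 1/2
Σ = 1/2  ⇒  CG² = 2·1/2² = 1/2
CG = +√(1/2) = +0.707107

+0.707107  (= +√(1/2))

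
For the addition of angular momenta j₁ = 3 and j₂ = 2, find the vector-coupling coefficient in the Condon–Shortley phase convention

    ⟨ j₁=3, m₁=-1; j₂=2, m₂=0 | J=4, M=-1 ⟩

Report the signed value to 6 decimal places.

-0.327327  (= −√(3/28))

j₁+j₂−J=1  J+j₁−j₂=5  J−j₁+j₂=3  j₁+j₂+J+1=10
(j₁±m₁, j₂±m₂, J±M) = (2,4,2,2,3,5)
P² = 1728/7
sum k=0..1:
  [0] +1/48 = 1/48
  [1] −1/24 = -1/24
S = -1/48
C² = P²·S² = 3/28 ; C = -0.327327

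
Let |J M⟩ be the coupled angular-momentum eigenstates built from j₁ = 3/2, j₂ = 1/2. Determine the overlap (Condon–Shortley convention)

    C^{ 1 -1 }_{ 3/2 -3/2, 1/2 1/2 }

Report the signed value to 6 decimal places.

triangle: 1!*2!*0!/4! = 2/24
(j±m)!: 0!*3!*1!*0!*0!*2! = 12
prefactor² = (2J+1)*Δ*N² = 3
  k=1: −1/(1!*0!*2!*0!*0!*0!) = -1/2
Σ = -1/2  ⇒  CG² = 3*(-1/2)² = 3/4
CG = −√(3/4) = -0.866025

−√(3/4) ≈ -0.866025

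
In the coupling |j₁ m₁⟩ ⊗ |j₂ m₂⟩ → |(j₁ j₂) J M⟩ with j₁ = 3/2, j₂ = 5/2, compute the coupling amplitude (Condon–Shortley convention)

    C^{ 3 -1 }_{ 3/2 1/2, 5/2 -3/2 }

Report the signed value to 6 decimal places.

√[7·1!2!4!/8! · 2!1!1!4!2!4!] = √(96/5)
  +(−1)^0/∏(0,1,1,1,1,3)! = 1/6  (running 1/6)
  +(−1)^1/∏(1,0,0,0,2,4)! = -1/48  (running 7/48)
⟨..|..⟩ = √(96/5)·(7/48) = +0.639010

+0.639010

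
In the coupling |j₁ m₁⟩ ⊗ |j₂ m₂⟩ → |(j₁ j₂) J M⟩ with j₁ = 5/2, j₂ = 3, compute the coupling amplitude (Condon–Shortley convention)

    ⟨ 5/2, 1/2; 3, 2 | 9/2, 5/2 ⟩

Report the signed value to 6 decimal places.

√[10·1!4!5!/11! · 3!2!5!1!7!2!] = √(115200/11)
  +(−1)^0/∏(0,1,2,5,2,0)! = 1/480  (running 1/480)
  +(−1)^1/∏(1,0,1,4,3,1)! = -1/144  (running -7/1440)
⟨..|..⟩ = √(115200/11)·(-7/1440) = -0.497468

-0.497468  (= −√(49/198))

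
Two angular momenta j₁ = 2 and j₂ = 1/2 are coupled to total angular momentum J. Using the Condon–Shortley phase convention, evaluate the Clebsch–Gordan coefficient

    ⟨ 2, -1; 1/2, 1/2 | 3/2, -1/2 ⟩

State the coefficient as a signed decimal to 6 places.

triangle: 1!*3!*0!/5! = 6/120
(j±m)!: 1!*3!*1!*0!*1!*2! = 12
prefactor² = (2J+1)*Δ*N² = 12/5
  k=1: −1/(1!*0!*2!*0!*1!*0!) = -1/2
Σ = -1/2  ⇒  CG² = 12/5*(-1/2)² = 3/5
CG = −√(3/5) = -0.774597

−√(3/5) = -0.774597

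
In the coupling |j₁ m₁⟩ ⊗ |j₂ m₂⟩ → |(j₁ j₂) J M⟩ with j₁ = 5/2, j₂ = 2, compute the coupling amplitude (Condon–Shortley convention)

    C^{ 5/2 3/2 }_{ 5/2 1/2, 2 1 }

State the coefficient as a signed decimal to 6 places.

-0.414039  (= −√(6/35))

√[6·2!3!2!/8! · 3!2!3!1!4!1!] = √(216/35)
  +(−1)^1/∏(1,1,1,2,2,0)! = -1/4  (running -1/4)
  +(−1)^2/∏(2,0,0,1,3,1)! = 1/12  (running -1/6)
⟨..|..⟩ = √(216/35)·(-1/6) = -0.414039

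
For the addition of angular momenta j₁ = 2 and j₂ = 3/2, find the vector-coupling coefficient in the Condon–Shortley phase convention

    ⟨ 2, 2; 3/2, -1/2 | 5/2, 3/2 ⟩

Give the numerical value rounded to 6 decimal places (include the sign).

j₁+j₂−J=1  J+j₁−j₂=3  J−j₁+j₂=2  j₁+j₂+J+1=7
(j₁±m₁, j₂±m₂, J±M) = (4,0,1,2,4,1)
P² = 576/35
sum k=0..0:
  [0] +1/6 = 1/6
S = 1/6
C² = P²·S² = 16/35 ; C = +0.676123

+√(16/35) = +0.676123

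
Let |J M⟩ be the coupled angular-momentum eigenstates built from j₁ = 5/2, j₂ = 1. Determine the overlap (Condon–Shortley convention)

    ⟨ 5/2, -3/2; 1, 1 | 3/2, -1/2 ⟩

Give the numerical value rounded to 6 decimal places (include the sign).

j₁+j₂−J=2  J+j₁−j₂=3  J−j₁+j₂=0  j₁+j₂+J+1=6
(j₁±m₁, j₂±m₂, J±M) = (1,4,2,0,1,2)
P² = 32/5
sum k=2..2:
  [2] +1/4 = 1/4
S = 1/4
C² = P²·S² = 2/5 ; C = +0.632456

+√(2/5) ≈ +0.632456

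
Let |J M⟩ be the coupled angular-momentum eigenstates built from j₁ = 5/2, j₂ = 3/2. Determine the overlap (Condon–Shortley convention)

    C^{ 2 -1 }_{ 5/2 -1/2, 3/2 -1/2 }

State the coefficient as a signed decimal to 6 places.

−√(25/84) = -0.545545

√[5·2!3!1!/7! · 2!3!1!2!1!3!] = √(12/7)
  +(−1)^0/∏(0,2,3,1,0,0)! = 1/12  (running 1/12)
  +(−1)^1/∏(1,1,2,0,1,1)! = -1/2  (running -5/12)
⟨..|..⟩ = √(12/7)·(-5/12) = -0.545545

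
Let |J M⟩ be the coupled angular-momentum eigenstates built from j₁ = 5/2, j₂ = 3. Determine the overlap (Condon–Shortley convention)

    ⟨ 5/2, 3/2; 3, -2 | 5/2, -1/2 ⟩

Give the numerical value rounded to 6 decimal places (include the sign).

+0.267261

triangle: 3!*2!*3!/9! = 72/362880
(j±m)!: 4!*1!*1!*5!*2!*3! = 34560
prefactor² = (2J+1)*Δ*N² = 288/7
  k=0: +1/(0!*3!*1!*1!*1!*2!) = 1/12
  k=1: −1/(1!*2!*0!*0!*2!*3!) = -1/24
Σ = 1/24  ⇒  CG² = 288/7*1/24² = 1/14
CG = +√(1/14) = +0.267261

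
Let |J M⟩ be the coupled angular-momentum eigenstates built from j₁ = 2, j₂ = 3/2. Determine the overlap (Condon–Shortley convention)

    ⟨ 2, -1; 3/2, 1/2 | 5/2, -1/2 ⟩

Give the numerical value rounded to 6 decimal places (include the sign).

−√(5/14) = -0.597614

j₁+j₂−J=1  J+j₁−j₂=3  J−j₁+j₂=2  j₁+j₂+J+1=7
(j₁±m₁, j₂±m₂, J±M) = (1,3,2,1,2,3)
P² = 72/35
sum k=0..1:
  [0] +1/12 = 1/12
  [1] −1/2 = -1/2
S = -5/12
C² = P²·S² = 5/14 ; C = -0.597614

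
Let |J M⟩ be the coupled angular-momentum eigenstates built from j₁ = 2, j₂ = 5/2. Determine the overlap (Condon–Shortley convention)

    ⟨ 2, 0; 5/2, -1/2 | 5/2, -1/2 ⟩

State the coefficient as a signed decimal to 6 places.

triangle: 2!×2!×3!/8! = 24/40320
(j±m)!: 2!×2!×2!×3!×2!×3! = 576
prefactor² = (2J+1)×Δ×N² = 72/35
  k=0: +1/(0!×2!×2!×2!×0!×1!) = 1/8
  k=1: −1/(1!×1!×1!×1!×1!×2!) = -1/2
  k=2: +1/(2!×0!×0!×0!×2!×3!) = 1/24
Σ = -1/3  ⇒  CG² = 72/35×(-1/3)² = 8/35
CG = −√(8/35) = -0.478091

-0.478091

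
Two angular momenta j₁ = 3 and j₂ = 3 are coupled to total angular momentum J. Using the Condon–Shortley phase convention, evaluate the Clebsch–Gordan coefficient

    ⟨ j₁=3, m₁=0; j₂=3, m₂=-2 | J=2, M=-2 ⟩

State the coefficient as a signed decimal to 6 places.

triangle: 4!·2!·2!/9! = 96/362880
(j±m)!: 3!·3!·1!·5!·0!·4! = 103680
prefactor² = (2J+1)·Δ·N² = 960/7
  k=1: −1/(1!·3!·2!·0!·0!·2!) = -1/24
Σ = -1/24  ⇒  CG² = 960/7·(-1/24)² = 5/21
CG = −√(5/21) = -0.487950

−√(5/21) = -0.487950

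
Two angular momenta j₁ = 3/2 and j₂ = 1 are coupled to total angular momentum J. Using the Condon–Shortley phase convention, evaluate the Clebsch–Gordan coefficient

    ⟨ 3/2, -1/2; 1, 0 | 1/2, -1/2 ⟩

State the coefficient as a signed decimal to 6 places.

-0.577350

j₁+j₂−J=2  J+j₁−j₂=1  J−j₁+j₂=0  j₁+j₂+J+1=4
(j₁±m₁, j₂±m₂, J±M) = (1,2,1,1,0,1)
P² = 1/3
sum k=1..1:
  [1] −1/1 = -1
S = -1
C² = P²·S² = 1/3 ; C = -0.577350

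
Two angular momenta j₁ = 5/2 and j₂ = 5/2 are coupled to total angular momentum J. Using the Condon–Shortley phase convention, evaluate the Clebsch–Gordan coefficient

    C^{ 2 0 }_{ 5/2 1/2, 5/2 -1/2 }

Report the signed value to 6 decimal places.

√[5·3!2!2!/8! · 3!2!2!3!2!2!] = √(12/7)
  +(−1)^0/∏(0,3,2,2,0,0)! = 1/24  (running 1/24)
  +(−1)^1/∏(1,2,1,1,1,1)! = -1/2  (running -11/24)
  +(−1)^2/∏(2,1,0,0,2,2)! = 1/8  (running -1/3)
⟨..|..⟩ = √(12/7)·(-1/3) = -0.436436

−√(4/21) = -0.436436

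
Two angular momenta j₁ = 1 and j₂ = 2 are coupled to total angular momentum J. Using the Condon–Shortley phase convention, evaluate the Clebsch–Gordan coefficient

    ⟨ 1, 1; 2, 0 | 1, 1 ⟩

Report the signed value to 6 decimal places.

triangle: 2!×0!×2!/5! = 4/120
(j±m)!: 2!×0!×2!×2!×2!×0! = 16
prefactor² = (2J+1)×Δ×N² = 8/5
  k=0: +1/(0!×2!×0!×2!×0!×0!) = 1/4
Σ = 1/4  ⇒  CG² = 8/5×1/4² = 1/10
CG = +√(1/10) = +0.316228

+0.316228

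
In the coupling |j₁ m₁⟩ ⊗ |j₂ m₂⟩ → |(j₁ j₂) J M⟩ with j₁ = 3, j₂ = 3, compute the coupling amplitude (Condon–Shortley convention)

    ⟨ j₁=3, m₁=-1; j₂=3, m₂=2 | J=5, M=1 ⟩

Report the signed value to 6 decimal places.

-0.566947  (= −√(9/28))

√[11·1!5!5!/12! · 2!4!5!1!6!4!] = √(230400/7)
  +(−1)^0/∏(0,1,4,5,1,0)! = 1/2880  (running 1/2880)
  +(−1)^1/∏(1,0,3,4,2,1)! = -1/288  (running -1/320)
⟨..|..⟩ = √(230400/7)·(-1/320) = -0.566947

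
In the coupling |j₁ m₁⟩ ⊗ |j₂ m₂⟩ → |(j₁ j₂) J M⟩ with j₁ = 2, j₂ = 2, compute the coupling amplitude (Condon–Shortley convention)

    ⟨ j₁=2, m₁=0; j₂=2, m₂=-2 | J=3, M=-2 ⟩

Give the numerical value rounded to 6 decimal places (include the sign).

+√(1/2) ≈ +0.707107

triangle: 1!×3!×3!/8! = 36/40320
(j±m)!: 2!×2!×0!×4!×1!×5! = 11520
prefactor² = (2J+1)×Δ×N² = 72
  k=0: +1/(0!×1!×2!×0!×1!×3!) = 1/12
Σ = 1/12  ⇒  CG² = 72×1/12² = 1/2
CG = +√(1/2) = +0.707107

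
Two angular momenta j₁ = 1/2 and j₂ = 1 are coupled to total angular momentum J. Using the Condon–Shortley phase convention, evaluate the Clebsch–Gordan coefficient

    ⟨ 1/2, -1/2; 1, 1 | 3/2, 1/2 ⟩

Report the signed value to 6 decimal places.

+0.577350

√[4·0!1!2!/4! · 0!1!2!0!2!1!] = √(4/3)
  +(−1)^0/∏(0,0,1,2,0,0)! = 1/2  (running 1/2)
⟨..|..⟩ = √(4/3)·(1/2) = +0.577350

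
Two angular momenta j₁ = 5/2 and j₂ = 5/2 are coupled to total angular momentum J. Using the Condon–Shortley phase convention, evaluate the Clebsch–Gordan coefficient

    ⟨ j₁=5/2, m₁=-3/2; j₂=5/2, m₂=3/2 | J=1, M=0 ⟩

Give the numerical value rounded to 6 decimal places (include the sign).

√[3·4!1!1!/7! · 1!4!4!1!1!1!] = √(288/35)
  +(−1)^3/∏(3,1,1,1,0,0)! = -1/6  (running -1/6)
  +(−1)^4/∏(4,0,0,0,1,1)! = 1/24  (running -1/8)
⟨..|..⟩ = √(288/35)·(-1/8) = -0.358569

−√(9/70) = -0.358569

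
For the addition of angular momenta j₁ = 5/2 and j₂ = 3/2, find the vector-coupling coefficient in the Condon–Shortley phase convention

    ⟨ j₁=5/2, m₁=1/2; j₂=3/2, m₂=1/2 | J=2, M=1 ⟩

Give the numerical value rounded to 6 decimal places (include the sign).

−√(25/84) = -0.545545

triangle: 2!*3!*1!/7! = 12/5040
(j±m)!: 3!*2!*2!*1!*3!*1! = 144
prefactor² = (2J+1)*Δ*N² = 12/7
  k=1: −1/(1!*1!*1!*1!*2!*0!) = -1/2
  k=2: +1/(2!*0!*0!*0!*3!*1!) = 1/12
Σ = -5/12  ⇒  CG² = 12/7*(-5/12)² = 25/84
CG = −√(25/84) = -0.545545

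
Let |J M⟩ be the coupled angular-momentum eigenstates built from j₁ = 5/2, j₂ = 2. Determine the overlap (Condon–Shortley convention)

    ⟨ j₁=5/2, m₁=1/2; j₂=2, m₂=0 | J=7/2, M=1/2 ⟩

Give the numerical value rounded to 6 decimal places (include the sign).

+√(4/105) ≈ +0.195180

j₁+j₂−J=1  J+j₁−j₂=4  J−j₁+j₂=3  j₁+j₂+J+1=9
(j₁±m₁, j₂±m₂, J±M) = (3,2,2,2,4,3)
P² = 768/35
sum k=0..1:
  [0] +1/8 = 1/8
  [1] −1/12 = -1/12
S = 1/24
C² = P²·S² = 4/105 ; C = +0.195180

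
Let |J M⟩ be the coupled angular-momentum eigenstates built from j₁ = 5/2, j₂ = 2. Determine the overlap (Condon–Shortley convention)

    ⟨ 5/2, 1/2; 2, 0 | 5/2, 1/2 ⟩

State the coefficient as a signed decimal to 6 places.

−√(8/35) = -0.478091

j₁+j₂−J=2  J+j₁−j₂=3  J−j₁+j₂=2  j₁+j₂+J+1=8
(j₁±m₁, j₂±m₂, J±M) = (3,2,2,2,3,2)
P² = 72/35
sum k=0..2:
  [0] +1/8 = 1/8
  [1] −1/2 = -1/2
  [2] +1/24 = 1/24
S = -1/3
C² = P²·S² = 8/35 ; C = -0.478091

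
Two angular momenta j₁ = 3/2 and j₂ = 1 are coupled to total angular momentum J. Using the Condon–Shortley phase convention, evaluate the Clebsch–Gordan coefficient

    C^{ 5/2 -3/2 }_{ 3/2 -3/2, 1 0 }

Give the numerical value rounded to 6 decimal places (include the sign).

j₁+j₂−J=0  J+j₁−j₂=3  J−j₁+j₂=2  j₁+j₂+J+1=6
(j₁±m₁, j₂±m₂, J±M) = (0,3,1,1,1,4)
P² = 72/5
sum k=0..0:
  [0] +1/6 = 1/6
S = 1/6
C² = P²·S² = 2/5 ; C = +0.632456

+0.632456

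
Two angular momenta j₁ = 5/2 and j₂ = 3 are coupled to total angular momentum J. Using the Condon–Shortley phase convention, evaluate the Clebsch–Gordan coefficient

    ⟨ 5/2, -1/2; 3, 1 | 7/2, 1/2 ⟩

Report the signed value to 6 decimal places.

√[8·2!3!4!/10! · 2!3!4!2!4!3!] = √(9216/175)
  +(−1)^0/∏(0,2,3,4,0,0)! = 1/288  (running 1/288)
  +(−1)^1/∏(1,1,2,3,1,1)! = -1/12  (running -23/288)
  +(−1)^2/∏(2,0,1,2,2,2)! = 1/16  (running -5/288)
⟨..|..⟩ = √(9216/175)·(-5/288) = -0.125988

−√(1/63) = -0.125988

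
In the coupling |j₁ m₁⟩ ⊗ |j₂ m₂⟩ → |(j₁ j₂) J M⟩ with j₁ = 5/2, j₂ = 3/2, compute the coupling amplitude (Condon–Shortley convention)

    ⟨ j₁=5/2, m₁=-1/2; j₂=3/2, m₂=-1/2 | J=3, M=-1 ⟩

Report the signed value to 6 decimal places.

j₁+j₂−J=1  J+j₁−j₂=4  J−j₁+j₂=2  j₁+j₂+J+1=8
(j₁±m₁, j₂±m₂, J±M) = (2,3,1,2,2,4)
P² = 48/5
sum k=0..1:
  [0] +1/6 = 1/6
  [1] −1/8 = -1/8
S = 1/24
C² = P²·S² = 1/60 ; C = +0.129099

+0.129099  (= +√(1/60))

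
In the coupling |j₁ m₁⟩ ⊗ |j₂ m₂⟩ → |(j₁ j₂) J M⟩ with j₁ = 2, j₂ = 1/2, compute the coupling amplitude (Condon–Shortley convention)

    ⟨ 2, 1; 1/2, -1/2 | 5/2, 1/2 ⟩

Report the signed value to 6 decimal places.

√[6·0!4!1!/6! · 3!1!0!1!3!2!] = √(72/5)
  +(−1)^0/∏(0,0,1,0,3,1)! = 1/6  (running 1/6)
⟨..|..⟩ = √(72/5)·(1/6) = +0.632456

+√(2/5) ≈ +0.632456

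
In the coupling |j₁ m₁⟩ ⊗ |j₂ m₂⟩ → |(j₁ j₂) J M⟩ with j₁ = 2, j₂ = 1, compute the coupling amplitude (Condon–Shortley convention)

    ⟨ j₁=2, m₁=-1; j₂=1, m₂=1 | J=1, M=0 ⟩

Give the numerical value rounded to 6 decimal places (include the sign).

+0.547723

triangle: 2!×2!×0!/5! = 4/120
(j±m)!: 1!×3!×2!×0!×1!×1! = 12
prefactor² = (2J+1)×Δ×N² = 6/5
  k=2: +1/(2!×0!×1!×0!×1!×0!) = 1/2
Σ = 1/2  ⇒  CG² = 6/5×1/2² = 3/10
CG = +√(3/10) = +0.547723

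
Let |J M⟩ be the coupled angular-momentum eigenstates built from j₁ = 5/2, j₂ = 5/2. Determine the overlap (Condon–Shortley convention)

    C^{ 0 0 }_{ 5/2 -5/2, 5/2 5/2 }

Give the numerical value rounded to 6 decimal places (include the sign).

√[1·5!0!0!/6! · 0!5!5!0!0!0!] = √(2400)
  +(−1)^5/∏(5,0,0,0,0,0)! = -1/120  (running -1/120)
⟨..|..⟩ = √(2400)·(-1/120) = -0.408248

−√(1/6) ≈ -0.408248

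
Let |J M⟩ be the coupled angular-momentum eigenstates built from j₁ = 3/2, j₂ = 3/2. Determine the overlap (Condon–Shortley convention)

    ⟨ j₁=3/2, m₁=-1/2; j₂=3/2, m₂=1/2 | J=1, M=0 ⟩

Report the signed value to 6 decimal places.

-0.223607

j₁+j₂−J=2  J+j₁−j₂=1  J−j₁+j₂=1  j₁+j₂+J+1=5
(j₁±m₁, j₂±m₂, J±M) = (1,2,2,1,1,1)
P² = 1/5
sum k=1..2:
  [1] −1/1 = -1
  [2] +1/2 = 1/2
S = -1/2
C² = P²·S² = 1/20 ; C = -0.223607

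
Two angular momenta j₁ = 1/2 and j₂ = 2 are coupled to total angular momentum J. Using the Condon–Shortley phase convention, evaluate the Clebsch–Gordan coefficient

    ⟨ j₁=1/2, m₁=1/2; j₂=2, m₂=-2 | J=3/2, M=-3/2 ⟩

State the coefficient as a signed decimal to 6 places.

√[4·1!0!3!/5! · 1!0!0!4!0!3!] = √(144/5)
  +(−1)^0/∏(0,1,0,0,0,3)! = 1/6  (running 1/6)
⟨..|..⟩ = √(144/5)·(1/6) = +0.894427

+√(4/5) = +0.894427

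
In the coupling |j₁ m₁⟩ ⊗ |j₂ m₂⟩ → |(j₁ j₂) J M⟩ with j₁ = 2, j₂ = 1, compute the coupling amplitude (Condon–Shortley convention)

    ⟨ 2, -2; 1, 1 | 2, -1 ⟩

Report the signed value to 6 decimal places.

j₁+j₂−J=1  J+j₁−j₂=3  J−j₁+j₂=1  j₁+j₂+J+1=6
(j₁±m₁, j₂±m₂, J±M) = (0,4,2,0,1,3)
P² = 12
sum k=1..1:
  [1] −1/6 = -1/6
S = -1/6
C² = P²·S² = 1/3 ; C = -0.577350

-0.577350  (= −√(1/3))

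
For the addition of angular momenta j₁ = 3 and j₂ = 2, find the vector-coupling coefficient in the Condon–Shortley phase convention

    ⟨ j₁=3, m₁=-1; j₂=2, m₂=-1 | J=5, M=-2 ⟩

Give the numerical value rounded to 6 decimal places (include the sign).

+0.707107  (= +√(1/2))

triangle: 0!·6!·4!/11! = 17280/39916800
(j±m)!: 2!·4!·1!·3!·3!·7! = 8709120
prefactor² = (2J+1)·Δ·N² = 41472
  k=0: +1/(0!·0!·4!·1!·2!·3!) = 1/288
Σ = 1/288  ⇒  CG² = 41472·1/288² = 1/2
CG = +√(1/2) = +0.707107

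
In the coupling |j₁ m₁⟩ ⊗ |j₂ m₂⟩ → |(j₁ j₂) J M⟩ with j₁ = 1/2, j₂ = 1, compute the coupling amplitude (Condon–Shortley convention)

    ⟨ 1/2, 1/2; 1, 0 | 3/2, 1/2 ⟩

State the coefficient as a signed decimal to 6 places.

j₁+j₂−J=0  J+j₁−j₂=1  J−j₁+j₂=2  j₁+j₂+J+1=4
(j₁±m₁, j₂±m₂, J±M) = (1,0,1,1,2,1)
P² = 2/3
sum k=0..0:
  [0] +1/1 = 1
S = 1
C² = P²·S² = 2/3 ; C = +0.816497

+√(2/3) = +0.816497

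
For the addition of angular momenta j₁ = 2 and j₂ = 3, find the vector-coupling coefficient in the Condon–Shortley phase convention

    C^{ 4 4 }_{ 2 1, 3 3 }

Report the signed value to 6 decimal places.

−√(3/5) = -0.774597

triangle: 1!·3!·5!/10! = 720/3628800
(j±m)!: 3!·1!·6!·0!·8!·0! = 174182400
prefactor² = (2J+1)·Δ·N² = 311040
  k=1: −1/(1!·0!·0!·5!·3!·0!) = -1/720
Σ = -1/720  ⇒  CG² = 311040·(-1/720)² = 3/5
CG = −√(3/5) = -0.774597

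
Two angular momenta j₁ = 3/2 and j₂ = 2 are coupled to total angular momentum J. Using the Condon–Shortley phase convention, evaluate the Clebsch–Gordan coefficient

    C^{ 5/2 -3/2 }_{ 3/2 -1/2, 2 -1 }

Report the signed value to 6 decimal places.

j₁+j₂−J=1  J+j₁−j₂=2  J−j₁+j₂=3  j₁+j₂+J+1=7
(j₁±m₁, j₂±m₂, J±M) = (1,2,1,3,1,4)
P² = 144/35
sum k=0..1:
  [0] +1/4 = 1/4
  [1] −1/6 = -1/6
S = 1/12
C² = P²·S² = 1/35 ; C = +0.169031

+0.169031  (= +√(1/35))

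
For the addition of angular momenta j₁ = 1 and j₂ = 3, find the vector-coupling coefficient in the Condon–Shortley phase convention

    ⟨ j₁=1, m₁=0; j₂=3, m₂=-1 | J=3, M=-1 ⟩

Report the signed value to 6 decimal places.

+√(1/12) = +0.288675

j₁+j₂−J=1  J+j₁−j₂=1  J−j₁+j₂=5  j₁+j₂+J+1=8
(j₁±m₁, j₂±m₂, J±M) = (1,1,2,4,2,4)
P² = 48
sum k=0..1:
  [0] +1/12 = 1/12
  [1] −1/24 = -1/24
S = 1/24
C² = P²·S² = 1/12 ; C = +0.288675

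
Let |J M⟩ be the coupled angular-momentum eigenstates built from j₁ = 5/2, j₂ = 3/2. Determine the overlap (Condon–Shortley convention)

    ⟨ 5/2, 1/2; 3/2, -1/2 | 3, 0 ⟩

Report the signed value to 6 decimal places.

+√(1/5) ≈ +0.447214

triangle: 1!×4!×2!/8! = 48/40320
(j±m)!: 3!×2!×1!×2!×3!×3! = 864
prefactor² = (2J+1)×Δ×N² = 36/5
  k=0: +1/(0!×1!×2!×1!×2!×1!) = 1/4
  k=1: −1/(1!×0!×1!×0!×3!×2!) = -1/12
Σ = 1/6  ⇒  CG² = 36/5×1/6² = 1/5
CG = +√(1/5) = +0.447214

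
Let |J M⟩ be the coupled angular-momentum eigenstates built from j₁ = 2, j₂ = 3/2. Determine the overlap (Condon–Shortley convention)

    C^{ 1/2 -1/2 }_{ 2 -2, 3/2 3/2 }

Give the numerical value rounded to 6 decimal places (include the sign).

j₁+j₂−J=3  J+j₁−j₂=1  J−j₁+j₂=0  j₁+j₂+J+1=5
(j₁±m₁, j₂±m₂, J±M) = (0,4,3,0,0,1)
P² = 72/5
sum k=3..3:
  [3] −1/6 = -1/6
S = -1/6
C² = P²·S² = 2/5 ; C = -0.632456

−√(2/5) ≈ -0.632456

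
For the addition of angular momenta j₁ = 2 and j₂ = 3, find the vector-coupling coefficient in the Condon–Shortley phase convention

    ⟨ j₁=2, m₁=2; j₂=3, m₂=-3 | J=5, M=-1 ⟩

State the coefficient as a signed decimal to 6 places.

+0.069007  (= +√(1/210))

√[11·0!4!6!/11! · 4!0!0!6!4!6!] = √(9953280/7)
  +(−1)^0/∏(0,0,0,0,4,6)! = 1/17280  (running 1/17280)
⟨..|..⟩ = √(9953280/7)·(1/17280) = +0.069007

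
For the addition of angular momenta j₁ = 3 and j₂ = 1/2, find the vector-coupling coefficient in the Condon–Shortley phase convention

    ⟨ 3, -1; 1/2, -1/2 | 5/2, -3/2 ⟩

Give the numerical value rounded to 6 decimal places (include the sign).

triangle: 1!×5!×0!/7! = 120/5040
(j±m)!: 2!×4!×0!×1!×1!×4! = 1152
prefactor² = (2J+1)×Δ×N² = 1152/7
  k=0: +1/(0!×1!×4!×0!×1!×0!) = 1/24
Σ = 1/24  ⇒  CG² = 1152/7×1/24² = 2/7
CG = +√(2/7) = +0.534522

+√(2/7) ≈ +0.534522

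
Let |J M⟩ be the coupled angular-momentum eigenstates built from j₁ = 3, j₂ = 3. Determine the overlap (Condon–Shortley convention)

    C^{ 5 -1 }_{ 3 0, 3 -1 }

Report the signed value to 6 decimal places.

+0.345033  (= +√(5/42))

√[11·1!5!5!/12! · 3!3!2!4!4!6!] = √(69120/7)
  +(−1)^0/∏(0,1,3,2,2,3)! = 1/144  (running 1/144)
  +(−1)^1/∏(1,0,2,1,3,4)! = -1/288  (running 1/288)
⟨..|..⟩ = √(69120/7)·(1/288) = +0.345033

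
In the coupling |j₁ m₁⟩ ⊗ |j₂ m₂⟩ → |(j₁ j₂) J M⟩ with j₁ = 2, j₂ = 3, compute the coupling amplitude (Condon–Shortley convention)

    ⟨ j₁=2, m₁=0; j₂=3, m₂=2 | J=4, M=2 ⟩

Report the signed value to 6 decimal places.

triangle: 1!·3!·5!/10! = 720/3628800
(j±m)!: 2!·2!·5!·1!·6!·2! = 691200
prefactor² = (2J+1)·Δ·N² = 8640/7
  k=0: +1/(0!·1!·2!·5!·1!·0!) = 1/240
  k=1: −1/(1!·0!·1!·4!·2!·1!) = -1/48
Σ = -1/60  ⇒  CG² = 8640/7·(-1/60)² = 12/35
CG = −√(12/35) = -0.585540

−√(12/35) = -0.585540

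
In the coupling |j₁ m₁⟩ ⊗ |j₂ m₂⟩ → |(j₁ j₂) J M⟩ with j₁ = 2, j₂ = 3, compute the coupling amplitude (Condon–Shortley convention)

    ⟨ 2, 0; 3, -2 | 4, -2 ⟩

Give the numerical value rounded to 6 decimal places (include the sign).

j₁+j₂−J=1  J+j₁−j₂=3  J−j₁+j₂=5  j₁+j₂+J+1=10
(j₁±m₁, j₂±m₂, J±M) = (2,2,1,5,2,6)
P² = 8640/7
sum k=0..1:
  [0] +1/48 = 1/48
  [1] −1/240 = -1/240
S = 1/60
C² = P²·S² = 12/35 ; C = +0.585540

+0.585540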